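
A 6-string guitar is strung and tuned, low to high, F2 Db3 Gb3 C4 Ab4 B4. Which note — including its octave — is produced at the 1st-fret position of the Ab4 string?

A4

The open Ab4 string plus 1 semitone: Ab–A.
No B→C boundary is crossed, so the octave stays at 4.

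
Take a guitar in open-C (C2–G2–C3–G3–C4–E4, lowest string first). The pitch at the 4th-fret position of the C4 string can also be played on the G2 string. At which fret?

Fret 4 on C4 is MIDI 60 + 4 = 64 (E4). On the G2 string (open MIDI 43), that pitch is 64 − 43 = fret 21.

21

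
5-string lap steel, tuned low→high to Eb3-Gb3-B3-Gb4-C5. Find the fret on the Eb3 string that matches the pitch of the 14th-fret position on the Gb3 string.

17

Fret 14 on Gb3 is MIDI 54 + 14 = 68 (Ab4). On the Eb3 string (open MIDI 51), that pitch is 68 − 51 = fret 17.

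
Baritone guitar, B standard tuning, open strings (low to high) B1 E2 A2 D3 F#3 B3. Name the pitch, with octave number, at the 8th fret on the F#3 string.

D4

Each fret is one semitone, so F#3 + 8 = D4.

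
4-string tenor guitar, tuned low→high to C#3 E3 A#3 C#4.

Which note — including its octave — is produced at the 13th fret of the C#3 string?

C#3 is MIDI 49. Adding 13 gives 62, which is D4.

D4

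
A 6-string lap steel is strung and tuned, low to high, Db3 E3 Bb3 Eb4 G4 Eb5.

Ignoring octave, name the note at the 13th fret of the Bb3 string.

B

The open Bb3 string plus 13 semitones: Bb–B–C–Db–…–A–Bb–B.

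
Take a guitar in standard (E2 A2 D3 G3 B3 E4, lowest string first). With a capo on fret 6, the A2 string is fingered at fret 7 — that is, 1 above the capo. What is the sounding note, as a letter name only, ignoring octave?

The capo raises the open A2 by 6 semitones to D#3; fretting 1 more gives A2 + 6 + 1 = A2 + 7 semitones, landing on E.

E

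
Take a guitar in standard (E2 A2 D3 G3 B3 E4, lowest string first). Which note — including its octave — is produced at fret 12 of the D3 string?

D3 is MIDI 50. Adding 12 gives 62, which is D4.

D4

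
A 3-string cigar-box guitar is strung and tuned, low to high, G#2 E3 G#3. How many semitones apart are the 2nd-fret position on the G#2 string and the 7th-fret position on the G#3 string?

17 semitones

G#2 at fret 2 → A#2 (MIDI 46); G#3 at fret 7 → D#4 (MIDI 63).
46 − 63 = -17, so the two pitches are 17 semitones apart, with D#4 the higher.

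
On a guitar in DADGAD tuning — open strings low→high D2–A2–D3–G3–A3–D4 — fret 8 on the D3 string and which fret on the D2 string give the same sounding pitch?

Fret 8 on D3 is MIDI 50 + 8 = 58 (A#3). On the D2 string (open MIDI 38), that pitch is 58 − 38 = fret 20.

20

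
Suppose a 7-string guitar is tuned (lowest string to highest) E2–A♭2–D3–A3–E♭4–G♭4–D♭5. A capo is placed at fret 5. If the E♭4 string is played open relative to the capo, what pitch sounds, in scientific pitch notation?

A♭4

The capo raises the open E♭4 by 5 semitones to A♭4; fretting 0 more gives E♭4 + 5 + 0 = E♭4 + 5 semitones = A♭4.
(Also written G♯.)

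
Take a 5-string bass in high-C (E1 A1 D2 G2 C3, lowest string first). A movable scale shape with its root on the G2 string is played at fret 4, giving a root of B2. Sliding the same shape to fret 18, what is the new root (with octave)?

Moving from fret 4 to fret 18 shifts the root by 14 semitones.
B2 up 14 semitones is C#4.

C#4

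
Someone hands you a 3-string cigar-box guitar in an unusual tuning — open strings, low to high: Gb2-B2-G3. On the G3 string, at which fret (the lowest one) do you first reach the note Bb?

3

From G3, count semitones up the chromatic scale until reaching Bb: G–Ab–A–Bb — 3 steps.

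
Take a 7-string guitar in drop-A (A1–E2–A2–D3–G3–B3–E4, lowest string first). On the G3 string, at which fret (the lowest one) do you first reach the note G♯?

1

From G3, count semitones up the chromatic scale until reaching G♯: G–G# — 1 step.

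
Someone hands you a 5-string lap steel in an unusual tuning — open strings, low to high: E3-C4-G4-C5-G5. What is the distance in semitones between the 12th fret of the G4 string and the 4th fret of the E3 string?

23 semitones

G4 at fret 12 → G5 (MIDI 79); E3 at fret 4 → Ab3 (MIDI 56).
79 − 56 = 23, so the two pitches are 23 semitones apart, with G5 the higher.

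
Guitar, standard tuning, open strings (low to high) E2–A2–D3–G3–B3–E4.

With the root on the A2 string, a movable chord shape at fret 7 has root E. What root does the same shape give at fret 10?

Moving from fret 7 to fret 10 shifts the root by 3 semitones.
E up 3 semitones is G.

G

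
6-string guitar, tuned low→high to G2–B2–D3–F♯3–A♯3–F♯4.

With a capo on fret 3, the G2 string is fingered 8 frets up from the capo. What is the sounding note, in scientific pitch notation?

F♯3

The capo raises the open G2 by 3 semitones to A♯2; fretting 8 more gives G2 + 3 + 8 = G2 + 11 semitones = F♯3.
(Also written G♭.)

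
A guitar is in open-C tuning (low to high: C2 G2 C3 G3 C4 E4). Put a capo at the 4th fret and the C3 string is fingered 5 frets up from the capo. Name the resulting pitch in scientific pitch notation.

A3

The capo raises the open C3 by 4 semitones to E3; fretting 5 more gives C3 + 4 + 5 = C3 + 9 semitones = A3.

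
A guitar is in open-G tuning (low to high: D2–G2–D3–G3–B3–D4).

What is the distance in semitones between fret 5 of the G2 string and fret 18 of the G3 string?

25 semitones

G2 at fret 5 → C3 (MIDI 48); G3 at fret 18 → C♯5 (MIDI 73).
48 − 73 = -25, so the two pitches are 25 semitones apart, with C♯5 the higher.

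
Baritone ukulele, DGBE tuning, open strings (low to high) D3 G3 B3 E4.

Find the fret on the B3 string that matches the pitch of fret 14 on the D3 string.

Fret 14 on D3 is MIDI 50 + 14 = 64 (E4). On the B3 string (open MIDI 59), that pitch is 64 − 59 = fret 5.

5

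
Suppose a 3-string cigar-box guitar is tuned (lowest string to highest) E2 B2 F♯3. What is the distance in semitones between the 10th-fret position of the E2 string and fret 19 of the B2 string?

16 semitones

E2 at fret 10 → D3 (MIDI 50); B2 at fret 19 → F♯4 (MIDI 66).
50 − 66 = -16, so the two pitches are 16 semitones apart, with F♯4 the higher.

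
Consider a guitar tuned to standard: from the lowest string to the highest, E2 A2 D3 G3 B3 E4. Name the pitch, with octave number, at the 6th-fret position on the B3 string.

F4

B3 is MIDI 59. Adding 6 gives 65, which is F4.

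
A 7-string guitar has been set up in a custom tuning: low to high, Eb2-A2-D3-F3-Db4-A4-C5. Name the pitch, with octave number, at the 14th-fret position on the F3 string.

The open F3 string plus 14 semitones: F–Gb–G–Ab–…–F–Gb–G.
The walk passes from B into C once, so the octave number goes from 3 to 4.

G4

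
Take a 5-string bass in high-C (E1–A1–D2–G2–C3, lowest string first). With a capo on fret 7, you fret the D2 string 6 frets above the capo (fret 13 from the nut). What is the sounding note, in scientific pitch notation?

The capo raises the open D2 by 7 semitones to A2; fretting 6 more gives D2 + 7 + 6 = D2 + 13 semitones = D♯3.

D♯3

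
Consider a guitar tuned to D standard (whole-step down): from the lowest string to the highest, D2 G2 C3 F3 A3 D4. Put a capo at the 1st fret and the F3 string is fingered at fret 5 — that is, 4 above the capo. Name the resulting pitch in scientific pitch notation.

The capo raises the open F3 by 1 semitone to F♯3; fretting 4 more gives F3 + 1 + 4 = F3 + 5 semitones = A♯3.

A♯3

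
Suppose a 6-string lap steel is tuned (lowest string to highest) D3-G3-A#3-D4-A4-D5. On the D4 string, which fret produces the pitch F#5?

F#5 is 16 semitones above the open D4 (D–D#–E–F–…–E–F–F#), so it sits at fret 16.

16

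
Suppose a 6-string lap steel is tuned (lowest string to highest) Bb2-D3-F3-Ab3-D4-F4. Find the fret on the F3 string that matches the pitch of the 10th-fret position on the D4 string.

Fret 10 on D4 is MIDI 62 + 10 = 72 (C5). On the F3 string (open MIDI 53), that pitch is 72 − 53 = fret 19.

19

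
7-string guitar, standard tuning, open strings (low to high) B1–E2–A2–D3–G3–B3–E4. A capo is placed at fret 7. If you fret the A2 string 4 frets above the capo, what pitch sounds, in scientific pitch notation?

The capo raises the open A2 by 7 semitones to E3; fretting 4 more gives A2 + 7 + 4 = A2 + 11 semitones = G♯3.

G♯3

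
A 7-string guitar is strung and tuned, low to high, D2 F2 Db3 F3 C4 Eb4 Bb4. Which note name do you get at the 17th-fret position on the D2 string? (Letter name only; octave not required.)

The open D2 string plus 17 semitones: D–Eb–E–F–…–F–Gb–G.

G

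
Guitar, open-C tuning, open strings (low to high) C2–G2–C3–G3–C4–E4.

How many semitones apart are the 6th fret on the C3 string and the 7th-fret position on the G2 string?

C3 at fret 6 → F♯3 (MIDI 54); G2 at fret 7 → D3 (MIDI 50).
54 − 50 = 4, so the two pitches are 4 semitones apart, with F♯3 the higher.

4 semitones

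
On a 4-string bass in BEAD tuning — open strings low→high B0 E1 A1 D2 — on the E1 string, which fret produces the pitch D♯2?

11

D♯2 is 11 semitones above the open E1 (E–F–F#–G–…–C#–D–D#), so it sits at fret 11.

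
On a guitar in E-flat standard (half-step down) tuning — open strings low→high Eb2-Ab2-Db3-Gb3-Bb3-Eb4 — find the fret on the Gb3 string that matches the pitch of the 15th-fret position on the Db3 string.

10

Db3 at fret 15 is Db3 + 15 semitones = E4.
The open Gb3 string is 5 semitones above the open Db3, so the same pitch on the Gb3 string lies at fret 15 − 5 = 10.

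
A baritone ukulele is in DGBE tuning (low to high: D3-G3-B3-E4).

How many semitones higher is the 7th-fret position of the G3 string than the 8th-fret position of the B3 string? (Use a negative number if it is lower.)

-5 semitones

G3 at fret 7 → D4 (MIDI 62); B3 at fret 8 → G4 (MIDI 67).
62 − 67 = -5, so the two pitches are 5 semitones apart.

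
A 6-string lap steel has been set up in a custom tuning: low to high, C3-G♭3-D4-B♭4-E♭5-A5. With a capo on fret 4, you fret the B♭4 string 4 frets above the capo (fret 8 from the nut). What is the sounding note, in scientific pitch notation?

G♭5

The capo raises the open B♭4 by 4 semitones to D5; fretting 4 more gives B♭4 + 4 + 4 = B♭4 + 8 semitones = G♭5.
(Also written F♯.)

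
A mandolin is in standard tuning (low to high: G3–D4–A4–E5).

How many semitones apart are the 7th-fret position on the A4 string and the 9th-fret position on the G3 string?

A4 at fret 7 → E5 (MIDI 76); G3 at fret 9 → E4 (MIDI 64).
76 − 64 = 12, so the two pitches are 12 semitones apart, with E5 the higher.

12 semitones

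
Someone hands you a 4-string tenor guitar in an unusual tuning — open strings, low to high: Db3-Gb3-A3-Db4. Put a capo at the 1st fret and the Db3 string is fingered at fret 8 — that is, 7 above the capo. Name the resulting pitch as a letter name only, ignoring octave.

A

The capo raises the open Db3 by 1 semitone to D3; fretting 7 more gives Db3 + 1 + 7 = Db3 + 8 semitones, landing on A.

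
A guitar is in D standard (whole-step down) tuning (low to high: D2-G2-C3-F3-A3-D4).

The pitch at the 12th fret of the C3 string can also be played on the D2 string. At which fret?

22

C3 at fret 12 is C3 + 12 semitones = C4.
The open D2 string is 10 semitones below the open C3, so the same pitch on the D2 string lies at fret 12 + 10 = 22.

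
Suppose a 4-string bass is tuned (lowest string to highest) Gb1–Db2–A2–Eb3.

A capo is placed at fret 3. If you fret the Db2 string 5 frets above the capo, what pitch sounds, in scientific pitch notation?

A2

The capo raises the open Db2 by 3 semitones to E2; fretting 5 more gives Db2 + 3 + 5 = Db2 + 8 semitones = A2.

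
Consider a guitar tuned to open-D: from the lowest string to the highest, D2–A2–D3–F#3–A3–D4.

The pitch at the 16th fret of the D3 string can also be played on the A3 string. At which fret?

9

Fret 16 on D3 is MIDI 50 + 16 = 66 (F#4). On the A3 string (open MIDI 57), that pitch is 66 − 57 = fret 9.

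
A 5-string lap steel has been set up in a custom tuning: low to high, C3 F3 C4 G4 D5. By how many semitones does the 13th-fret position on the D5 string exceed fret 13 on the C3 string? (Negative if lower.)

D5 at fret 13 → Eb6 (MIDI 87); C3 at fret 13 → Db4 (MIDI 61).
87 − 61 = 26, so the two pitches are 26 semitones apart.

26 semitones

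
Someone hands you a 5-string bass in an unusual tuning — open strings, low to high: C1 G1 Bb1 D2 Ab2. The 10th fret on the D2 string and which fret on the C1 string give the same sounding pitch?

24

D2 at fret 10 is D2 + 10 semitones = C3.
The open C1 string is 14 semitones below the open D2, so the same pitch on the C1 string lies at fret 10 + 14 = 24.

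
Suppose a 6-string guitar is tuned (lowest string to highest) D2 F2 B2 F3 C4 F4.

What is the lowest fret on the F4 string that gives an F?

From F4, count semitones up the chromatic scale until reaching F: F — 0 steps.

0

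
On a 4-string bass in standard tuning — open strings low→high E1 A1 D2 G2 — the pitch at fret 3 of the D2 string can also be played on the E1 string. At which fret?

13

Fret 3 on D2 is MIDI 38 + 3 = 41 (F2). On the E1 string (open MIDI 28), that pitch is 41 − 28 = fret 13.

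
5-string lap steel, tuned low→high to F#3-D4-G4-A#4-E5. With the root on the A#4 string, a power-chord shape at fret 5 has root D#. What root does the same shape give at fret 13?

Moving from fret 5 to fret 13 shifts the root by 8 semitones.
D# up 8 semitones is B.

B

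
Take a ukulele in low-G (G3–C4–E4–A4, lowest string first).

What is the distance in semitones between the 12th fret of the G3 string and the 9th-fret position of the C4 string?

G3 at fret 12 → G4 (MIDI 67); C4 at fret 9 → A4 (MIDI 69).
67 − 69 = -2, so the two pitches are 2 semitones apart, with A4 the higher.

2 semitones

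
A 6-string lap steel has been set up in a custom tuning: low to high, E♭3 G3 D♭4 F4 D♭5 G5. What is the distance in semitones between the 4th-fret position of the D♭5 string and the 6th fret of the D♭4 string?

D♭5 at fret 4 → F5 (MIDI 77); D♭4 at fret 6 → G4 (MIDI 67).
77 − 67 = 10, so the two pitches are 10 semitones apart, with F5 the higher.

10 semitones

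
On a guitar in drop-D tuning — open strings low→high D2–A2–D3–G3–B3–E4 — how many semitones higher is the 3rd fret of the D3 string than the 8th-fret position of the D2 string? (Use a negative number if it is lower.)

7 semitones

D3 at fret 3 → F3 (MIDI 53); D2 at fret 8 → A#2 (MIDI 46).
53 − 46 = 7, so the two pitches are 7 semitones apart.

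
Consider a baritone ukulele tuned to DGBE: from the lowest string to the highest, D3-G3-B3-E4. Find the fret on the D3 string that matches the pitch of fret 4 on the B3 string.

Fret 4 on B3 is MIDI 59 + 4 = 63 (D#4). On the D3 string (open MIDI 50), that pitch is 63 − 50 = fret 13.

13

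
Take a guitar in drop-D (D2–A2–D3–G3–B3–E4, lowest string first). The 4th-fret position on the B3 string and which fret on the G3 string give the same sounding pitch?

B3 at fret 4 is B3 + 4 semitones = D#4.
The open G3 string is 4 semitones below the open B3, so the same pitch on the G3 string lies at fret 4 + 4 = 8.

8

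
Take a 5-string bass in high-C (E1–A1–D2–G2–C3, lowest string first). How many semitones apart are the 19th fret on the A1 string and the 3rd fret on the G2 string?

A1 at fret 19 → E3 (MIDI 52); G2 at fret 3 → A#2 (MIDI 46).
52 − 46 = 6, so the two pitches are 6 semitones apart, with E3 the higher.

6 semitones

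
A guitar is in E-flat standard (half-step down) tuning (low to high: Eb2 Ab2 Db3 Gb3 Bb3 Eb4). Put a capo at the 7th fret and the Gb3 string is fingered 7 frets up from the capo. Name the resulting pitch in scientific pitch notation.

Ab4

The capo raises the open Gb3 by 7 semitones to Db4; fretting 7 more gives Gb3 + 7 + 7 = Gb3 + 14 semitones = Ab4.
(Also written G#.)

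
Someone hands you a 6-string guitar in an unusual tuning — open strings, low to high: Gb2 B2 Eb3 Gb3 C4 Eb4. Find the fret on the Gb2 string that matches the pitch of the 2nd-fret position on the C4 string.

20

Fret 2 on C4 is MIDI 60 + 2 = 62 (D4). On the Gb2 string (open MIDI 42), that pitch is 62 − 42 = fret 20.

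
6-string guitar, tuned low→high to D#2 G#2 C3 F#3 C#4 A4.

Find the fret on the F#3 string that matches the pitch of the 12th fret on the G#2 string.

G#2 at fret 12 is G#2 + 12 semitones = G#3.
The open F#3 string is 10 semitones above the open G#2, so the same pitch on the F#3 string lies at fret 12 − 10 = 2.

2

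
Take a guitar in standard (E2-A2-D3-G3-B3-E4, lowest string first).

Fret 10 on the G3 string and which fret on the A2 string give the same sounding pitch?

20

G3 at fret 10 is G3 + 10 semitones = F4.
The open A2 string is 10 semitones below the open G3, so the same pitch on the A2 string lies at fret 10 + 10 = 20.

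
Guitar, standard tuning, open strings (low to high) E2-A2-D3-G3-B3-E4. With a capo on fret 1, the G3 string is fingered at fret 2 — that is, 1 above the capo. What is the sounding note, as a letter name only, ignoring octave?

A

The capo raises the open G3 by 1 semitone to G#3; fretting 1 more gives G3 + 1 + 1 = G3 + 2 semitones, landing on A.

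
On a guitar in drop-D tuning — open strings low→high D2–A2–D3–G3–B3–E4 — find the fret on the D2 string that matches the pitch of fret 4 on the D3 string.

Fret 4 on D3 is MIDI 50 + 4 = 54 (F#3). On the D2 string (open MIDI 38), that pitch is 54 − 38 = fret 16.

16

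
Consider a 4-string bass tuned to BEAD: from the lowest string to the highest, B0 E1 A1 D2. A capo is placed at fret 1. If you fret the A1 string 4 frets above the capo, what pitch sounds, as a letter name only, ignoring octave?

D

The capo raises the open A1 by 1 semitone to A♯1; fretting 4 more gives A1 + 1 + 4 = A1 + 5 semitones, landing on D.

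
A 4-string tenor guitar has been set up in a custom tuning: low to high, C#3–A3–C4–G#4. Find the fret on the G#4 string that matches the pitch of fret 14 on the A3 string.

Fret 14 on A3 is MIDI 57 + 14 = 71 (B4). On the G#4 string (open MIDI 68), that pitch is 71 − 68 = fret 3.

3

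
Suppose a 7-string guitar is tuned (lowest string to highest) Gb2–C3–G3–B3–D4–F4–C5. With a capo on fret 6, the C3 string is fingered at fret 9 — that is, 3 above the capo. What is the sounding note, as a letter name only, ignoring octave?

A

The capo raises the open C3 by 6 semitones to Gb3; fretting 3 more gives C3 + 6 + 3 = C3 + 9 semitones, landing on A.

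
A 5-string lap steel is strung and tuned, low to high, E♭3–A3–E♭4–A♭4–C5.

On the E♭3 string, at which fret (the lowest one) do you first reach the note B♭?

7

From E♭3, count semitones up the chromatic scale until reaching B♭: Eb–E–F–Gb–G–Ab–A–Bb — 7 steps.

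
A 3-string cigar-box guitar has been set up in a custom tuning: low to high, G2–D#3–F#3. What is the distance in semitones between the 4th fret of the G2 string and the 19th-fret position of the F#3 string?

G2 at fret 4 → B2 (MIDI 47); F#3 at fret 19 → C#5 (MIDI 73).
47 − 73 = -26, so the two pitches are 26 semitones apart, with C#5 the higher.

26 semitones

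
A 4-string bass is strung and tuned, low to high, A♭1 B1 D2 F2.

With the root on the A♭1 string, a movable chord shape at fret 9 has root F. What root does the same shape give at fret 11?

Moving from fret 9 to fret 11 shifts the root by 2 semitones.
F up 2 semitones is G.

G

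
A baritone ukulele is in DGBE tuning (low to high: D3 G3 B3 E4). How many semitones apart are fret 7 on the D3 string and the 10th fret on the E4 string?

17 semitones

D3 at fret 7 → A3 (MIDI 57); E4 at fret 10 → D5 (MIDI 74).
57 − 74 = -17, so the two pitches are 17 semitones apart, with D5 the higher.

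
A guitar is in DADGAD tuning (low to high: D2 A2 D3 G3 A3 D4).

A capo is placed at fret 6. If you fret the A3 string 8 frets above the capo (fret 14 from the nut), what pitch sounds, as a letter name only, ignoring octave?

The capo raises the open A3 by 6 semitones to D#4; fretting 8 more gives A3 + 6 + 8 = A3 + 14 semitones, landing on B.

B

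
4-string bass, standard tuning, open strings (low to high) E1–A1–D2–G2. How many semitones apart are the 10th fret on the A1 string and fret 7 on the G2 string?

A1 at fret 10 → G2 (MIDI 43); G2 at fret 7 → D3 (MIDI 50).
43 − 50 = -7, so the two pitches are 7 semitones apart, with D3 the higher.

7 semitones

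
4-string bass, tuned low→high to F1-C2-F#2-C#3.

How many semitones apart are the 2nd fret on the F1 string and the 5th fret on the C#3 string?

F1 at fret 2 → G1 (MIDI 31); C#3 at fret 5 → F#3 (MIDI 54).
31 − 54 = -23, so the two pitches are 23 semitones apart, with F#3 the higher.

23 semitones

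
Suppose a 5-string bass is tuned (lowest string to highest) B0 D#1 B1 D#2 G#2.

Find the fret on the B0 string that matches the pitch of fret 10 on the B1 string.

22

B1 at fret 10 is B1 + 10 semitones = A2.
The open B0 string is 12 semitones below the open B1, so the same pitch on the B0 string lies at fret 10 + 12 = 22.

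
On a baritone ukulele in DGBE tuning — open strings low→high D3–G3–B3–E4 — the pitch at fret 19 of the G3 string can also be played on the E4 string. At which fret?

Fret 19 on G3 is MIDI 55 + 19 = 74 (D5). On the E4 string (open MIDI 64), that pitch is 74 − 64 = fret 10.

10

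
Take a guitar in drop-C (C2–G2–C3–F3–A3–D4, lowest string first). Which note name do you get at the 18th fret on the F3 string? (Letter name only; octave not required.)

B

The open F3 string plus 18 semitones: F–F#–G–G#–…–A–A#–B.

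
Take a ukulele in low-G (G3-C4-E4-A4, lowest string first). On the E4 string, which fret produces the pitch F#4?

2

F#4 is 2 semitones above the open E4 (E–F–F#), so it sits at fret 2.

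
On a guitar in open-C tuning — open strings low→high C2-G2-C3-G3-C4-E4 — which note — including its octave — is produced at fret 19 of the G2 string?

G2 is MIDI 43. Adding 19 gives 62, which is D4.

D4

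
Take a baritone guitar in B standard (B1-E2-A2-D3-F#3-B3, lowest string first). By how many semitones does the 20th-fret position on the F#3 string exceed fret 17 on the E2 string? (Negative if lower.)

17 semitones

F#3 at fret 20 → D5 (MIDI 74); E2 at fret 17 → A3 (MIDI 57).
74 − 57 = 17, so the two pitches are 17 semitones apart.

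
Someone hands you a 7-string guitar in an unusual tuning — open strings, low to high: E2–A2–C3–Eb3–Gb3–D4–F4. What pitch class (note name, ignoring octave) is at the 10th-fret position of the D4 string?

C

Each fret is one semitone, so D4 + 10 = C.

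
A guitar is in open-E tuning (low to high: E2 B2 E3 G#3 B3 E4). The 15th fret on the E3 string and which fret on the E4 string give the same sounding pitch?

E3 at fret 15 is E3 + 15 semitones = G4.
The open E4 string is 12 semitones above the open E3, so the same pitch on the E4 string lies at fret 15 − 12 = 3.

3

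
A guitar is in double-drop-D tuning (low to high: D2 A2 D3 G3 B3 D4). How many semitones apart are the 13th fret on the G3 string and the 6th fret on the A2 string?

17 semitones

G3 at fret 13 → G#4 (MIDI 68); A2 at fret 6 → D#3 (MIDI 51).
68 − 51 = 17, so the two pitches are 17 semitones apart, with G#4 the higher.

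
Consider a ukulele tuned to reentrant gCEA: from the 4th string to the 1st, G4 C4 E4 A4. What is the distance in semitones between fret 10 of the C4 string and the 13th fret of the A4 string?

C4 at fret 10 → A#4 (MIDI 70); A4 at fret 13 → A#5 (MIDI 82).
70 − 82 = -12, so the two pitches are 12 semitones apart, with A#5 the higher.

12 semitones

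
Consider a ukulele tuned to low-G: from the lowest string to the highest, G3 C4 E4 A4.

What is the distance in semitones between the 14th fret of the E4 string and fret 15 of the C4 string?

3 semitones

E4 at fret 14 → F♯5 (MIDI 78); C4 at fret 15 → D♯5 (MIDI 75).
78 − 75 = 3, so the two pitches are 3 semitones apart, with F♯5 the higher.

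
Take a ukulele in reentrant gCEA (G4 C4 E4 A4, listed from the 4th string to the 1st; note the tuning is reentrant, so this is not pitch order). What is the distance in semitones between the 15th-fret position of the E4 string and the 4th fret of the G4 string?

E4 at fret 15 → G5 (MIDI 79); G4 at fret 4 → B4 (MIDI 71).
79 − 71 = 8, so the two pitches are 8 semitones apart, with G5 the higher.

8 semitones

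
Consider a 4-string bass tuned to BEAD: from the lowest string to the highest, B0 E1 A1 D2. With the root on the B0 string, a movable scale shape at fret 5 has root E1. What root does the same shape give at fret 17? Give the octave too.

E2

Moving from fret 5 to fret 17 shifts the root by 12 semitones.
E1 up 12 semitones is E2.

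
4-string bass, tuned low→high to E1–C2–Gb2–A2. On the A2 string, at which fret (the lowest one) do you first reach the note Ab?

11

From A2, count semitones up the chromatic scale until reaching Ab: A–Bb–B–C–…–Gb–G–Ab — 11 steps.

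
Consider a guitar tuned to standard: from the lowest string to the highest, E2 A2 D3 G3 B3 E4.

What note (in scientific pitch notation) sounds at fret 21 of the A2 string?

The open A2 string plus 21 semitones: A–A#–B–C–…–E–F–F#.
The walk passes from B into C 2 times, so the octave number goes from 2 to 4.
(Equivalently spelled Gb4.)

F#4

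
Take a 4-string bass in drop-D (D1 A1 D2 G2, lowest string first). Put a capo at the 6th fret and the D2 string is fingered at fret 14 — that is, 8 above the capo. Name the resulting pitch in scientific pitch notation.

E3

The capo raises the open D2 by 6 semitones to G#2; fretting 8 more gives D2 + 6 + 8 = D2 + 14 semitones = E3.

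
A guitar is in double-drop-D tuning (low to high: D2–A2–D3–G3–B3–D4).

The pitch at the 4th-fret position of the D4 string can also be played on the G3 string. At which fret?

Fret 4 on D4 is MIDI 62 + 4 = 66 (F♯4). On the G3 string (open MIDI 55), that pitch is 66 − 55 = fret 11.

11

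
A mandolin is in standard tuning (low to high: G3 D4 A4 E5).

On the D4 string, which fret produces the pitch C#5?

C#5 is 11 semitones above the open D4 (D–D#–E–F–…–B–C–C#), so it sits at fret 11.

11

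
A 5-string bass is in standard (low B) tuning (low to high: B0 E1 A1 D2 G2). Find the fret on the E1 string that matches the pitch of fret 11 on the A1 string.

16

A1 at fret 11 is A1 + 11 semitones = G#2.
The open E1 string is 5 semitones below the open A1, so the same pitch on the E1 string lies at fret 11 + 5 = 16.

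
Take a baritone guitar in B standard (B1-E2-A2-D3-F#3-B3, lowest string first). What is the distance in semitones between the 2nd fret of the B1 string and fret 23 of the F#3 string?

40 semitones

B1 at fret 2 → C#2 (MIDI 37); F#3 at fret 23 → F5 (MIDI 77).
37 − 77 = -40, so the two pitches are 40 semitones apart, with F5 the higher.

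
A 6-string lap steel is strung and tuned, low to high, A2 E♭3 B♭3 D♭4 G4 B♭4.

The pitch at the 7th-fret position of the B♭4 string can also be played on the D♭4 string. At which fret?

16

B♭4 at fret 7 is B♭4 + 7 semitones = F5.
The open D♭4 string is 9 semitones below the open B♭4, so the same pitch on the D♭4 string lies at fret 7 + 9 = 16.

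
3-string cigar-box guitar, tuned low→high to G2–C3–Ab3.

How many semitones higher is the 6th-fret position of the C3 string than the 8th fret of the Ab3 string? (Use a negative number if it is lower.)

-10 semitones

C3 at fret 6 → Gb3 (MIDI 54); Ab3 at fret 8 → E4 (MIDI 64).
54 − 64 = -10, so the two pitches are 10 semitones apart.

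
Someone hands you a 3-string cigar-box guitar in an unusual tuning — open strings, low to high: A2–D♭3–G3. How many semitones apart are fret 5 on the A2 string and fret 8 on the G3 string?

A2 at fret 5 → D3 (MIDI 50); G3 at fret 8 → E♭4 (MIDI 63).
50 − 63 = -13, so the two pitches are 13 semitones apart, with E♭4 the higher.

13 semitones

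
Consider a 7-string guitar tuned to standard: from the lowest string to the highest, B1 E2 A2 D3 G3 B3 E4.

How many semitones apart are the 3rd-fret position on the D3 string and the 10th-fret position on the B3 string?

D3 at fret 3 → F3 (MIDI 53); B3 at fret 10 → A4 (MIDI 69).
53 − 69 = -16, so the two pitches are 16 semitones apart, with A4 the higher.

16 semitones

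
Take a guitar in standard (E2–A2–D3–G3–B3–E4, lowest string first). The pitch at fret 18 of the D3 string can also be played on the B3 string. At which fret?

D3 at fret 18 is D3 + 18 semitones = G♯4.
The open B3 string is 9 semitones above the open D3, so the same pitch on the B3 string lies at fret 18 − 9 = 9.

9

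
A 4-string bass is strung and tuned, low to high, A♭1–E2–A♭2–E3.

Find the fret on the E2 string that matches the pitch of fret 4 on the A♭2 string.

A♭2 at fret 4 is A♭2 + 4 semitones = C3.
The open E2 string is 4 semitones below the open A♭2, so the same pitch on the E2 string lies at fret 4 + 4 = 8.

8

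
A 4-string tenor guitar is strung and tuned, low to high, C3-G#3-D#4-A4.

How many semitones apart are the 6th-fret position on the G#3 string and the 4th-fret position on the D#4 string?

5 semitones

G#3 at fret 6 → D4 (MIDI 62); D#4 at fret 4 → G4 (MIDI 67).
62 − 67 = -5, so the two pitches are 5 semitones apart, with G4 the higher.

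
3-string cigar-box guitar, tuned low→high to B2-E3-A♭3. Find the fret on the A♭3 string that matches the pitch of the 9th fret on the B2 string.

0

Fret 9 on B2 is MIDI 47 + 9 = 56 (A♭3). On the A♭3 string (open MIDI 56), that pitch is 56 − 56 = fret 0.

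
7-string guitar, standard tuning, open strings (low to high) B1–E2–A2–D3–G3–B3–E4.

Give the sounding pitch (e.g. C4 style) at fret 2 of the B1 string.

The open B1 string plus 2 semitones: B–C–C#.
The walk passes from B into C once, so the octave number goes from 1 to 2.

C#2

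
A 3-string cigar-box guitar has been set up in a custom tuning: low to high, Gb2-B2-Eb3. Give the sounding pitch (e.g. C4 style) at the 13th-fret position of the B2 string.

Each fret is one semitone, so B2 + 13 = C4.

C4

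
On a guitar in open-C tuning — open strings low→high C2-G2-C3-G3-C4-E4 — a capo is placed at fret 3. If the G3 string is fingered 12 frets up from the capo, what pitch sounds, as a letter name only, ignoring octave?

A#

The capo raises the open G3 by 3 semitones to A#3; fretting 12 more gives G3 + 3 + 12 = G3 + 15 semitones, landing on A#.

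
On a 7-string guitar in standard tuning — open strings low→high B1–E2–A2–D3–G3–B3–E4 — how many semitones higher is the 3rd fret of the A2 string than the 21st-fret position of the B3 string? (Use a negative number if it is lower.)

-32 semitones

A2 at fret 3 → C3 (MIDI 48); B3 at fret 21 → G♯5 (MIDI 80).
48 − 80 = -32, so the two pitches are 32 semitones apart.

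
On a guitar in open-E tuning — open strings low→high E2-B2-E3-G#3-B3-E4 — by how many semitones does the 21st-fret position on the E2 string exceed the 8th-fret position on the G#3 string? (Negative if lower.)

-3 semitones

E2 at fret 21 → C#4 (MIDI 61); G#3 at fret 8 → E4 (MIDI 64).
61 − 64 = -3, so the two pitches are 3 semitones apart.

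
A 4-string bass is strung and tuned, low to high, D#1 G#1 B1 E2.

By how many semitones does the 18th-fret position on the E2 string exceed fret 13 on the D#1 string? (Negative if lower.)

E2 at fret 18 → A#3 (MIDI 58); D#1 at fret 13 → E2 (MIDI 40).
58 − 40 = 18, so the two pitches are 18 semitones apart.

18 semitones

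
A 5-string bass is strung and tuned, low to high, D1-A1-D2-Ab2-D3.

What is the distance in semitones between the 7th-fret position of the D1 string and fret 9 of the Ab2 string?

20 semitones

D1 at fret 7 → A1 (MIDI 33); Ab2 at fret 9 → F3 (MIDI 53).
33 − 53 = -20, so the two pitches are 20 semitones apart, with F3 the higher.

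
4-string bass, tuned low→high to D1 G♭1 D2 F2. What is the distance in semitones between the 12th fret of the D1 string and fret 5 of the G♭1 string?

3 semitones

D1 at fret 12 → D2 (MIDI 38); G♭1 at fret 5 → B1 (MIDI 35).
38 − 35 = 3, so the two pitches are 3 semitones apart, with D2 the higher.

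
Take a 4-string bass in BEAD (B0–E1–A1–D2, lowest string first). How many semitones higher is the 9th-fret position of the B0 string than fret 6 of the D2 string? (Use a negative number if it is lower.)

-12 semitones

B0 at fret 9 → G#1 (MIDI 32); D2 at fret 6 → G#2 (MIDI 44).
32 − 44 = -12, so the two pitches are 12 semitones apart.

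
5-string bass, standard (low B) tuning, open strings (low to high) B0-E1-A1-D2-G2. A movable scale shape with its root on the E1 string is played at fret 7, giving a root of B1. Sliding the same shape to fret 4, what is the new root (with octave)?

G♯1

Moving from fret 7 to fret 4 shifts the root by -3 semitones.
B1 down 3 semitones is G♯1.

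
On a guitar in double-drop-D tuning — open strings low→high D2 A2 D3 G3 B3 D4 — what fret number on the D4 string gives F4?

F4 is 3 semitones above the open D4 (D–D#–E–F), so it sits at fret 3.

3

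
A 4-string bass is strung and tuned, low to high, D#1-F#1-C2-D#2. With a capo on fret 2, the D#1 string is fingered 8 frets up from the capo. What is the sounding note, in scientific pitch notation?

C#2

The capo raises the open D#1 by 2 semitones to F1; fretting 8 more gives D#1 + 2 + 8 = D#1 + 10 semitones = C#2.
(Also written Db.)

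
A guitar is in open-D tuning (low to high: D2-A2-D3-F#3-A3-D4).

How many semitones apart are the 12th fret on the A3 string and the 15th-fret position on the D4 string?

8 semitones

A3 at fret 12 → A4 (MIDI 69); D4 at fret 15 → F5 (MIDI 77).
69 − 77 = -8, so the two pitches are 8 semitones apart, with F5 the higher.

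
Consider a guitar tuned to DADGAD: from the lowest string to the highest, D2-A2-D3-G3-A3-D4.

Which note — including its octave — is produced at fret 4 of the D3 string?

Each fret is one semitone, so D3 + 4 = F♯3.

F♯3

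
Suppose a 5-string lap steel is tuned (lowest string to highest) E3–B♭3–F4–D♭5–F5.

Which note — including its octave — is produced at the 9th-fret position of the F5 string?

D6

F5 is MIDI 77. Adding 9 gives 86, which is D6.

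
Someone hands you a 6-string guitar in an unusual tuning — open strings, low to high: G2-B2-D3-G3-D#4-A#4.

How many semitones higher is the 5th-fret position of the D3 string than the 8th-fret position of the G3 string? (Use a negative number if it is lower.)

-8 semitones

D3 at fret 5 → G3 (MIDI 55); G3 at fret 8 → D#4 (MIDI 63).
55 − 63 = -8, so the two pitches are 8 semitones apart.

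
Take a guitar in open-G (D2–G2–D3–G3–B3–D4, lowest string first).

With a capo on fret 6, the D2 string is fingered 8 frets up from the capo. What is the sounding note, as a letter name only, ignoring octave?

E

The capo raises the open D2 by 6 semitones to G#2; fretting 8 more gives D2 + 6 + 8 = D2 + 14 semitones, landing on E.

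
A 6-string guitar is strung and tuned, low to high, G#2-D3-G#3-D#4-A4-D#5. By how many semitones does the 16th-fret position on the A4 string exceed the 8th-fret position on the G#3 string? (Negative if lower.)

A4 at fret 16 → C#6 (MIDI 85); G#3 at fret 8 → E4 (MIDI 64).
85 − 64 = 21, so the two pitches are 21 semitones apart.

21 semitones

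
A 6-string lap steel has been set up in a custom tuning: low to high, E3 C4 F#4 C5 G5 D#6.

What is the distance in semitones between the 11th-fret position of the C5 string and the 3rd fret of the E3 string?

28 semitones

C5 at fret 11 → B5 (MIDI 83); E3 at fret 3 → G3 (MIDI 55).
83 − 55 = 28, so the two pitches are 28 semitones apart, with B5 the higher.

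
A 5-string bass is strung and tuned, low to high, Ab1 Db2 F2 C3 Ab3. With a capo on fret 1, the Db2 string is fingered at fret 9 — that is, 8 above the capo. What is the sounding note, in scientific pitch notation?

Bb2

The capo raises the open Db2 by 1 semitone to D2; fretting 8 more gives Db2 + 1 + 8 = Db2 + 9 semitones = Bb2.
(Also written A#.)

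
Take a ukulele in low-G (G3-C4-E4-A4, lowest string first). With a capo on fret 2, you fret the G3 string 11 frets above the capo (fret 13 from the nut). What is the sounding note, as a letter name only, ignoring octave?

The capo raises the open G3 by 2 semitones to A3; fretting 11 more gives G3 + 2 + 11 = G3 + 13 semitones, landing on G#.
(Also written Ab.)

G#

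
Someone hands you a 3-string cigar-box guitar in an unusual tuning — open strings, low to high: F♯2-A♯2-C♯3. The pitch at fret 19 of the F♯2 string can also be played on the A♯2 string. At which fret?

F♯2 at fret 19 is F♯2 + 19 semitones = C♯4.
The open A♯2 string is 4 semitones above the open F♯2, so the same pitch on the A♯2 string lies at fret 19 − 4 = 15.

15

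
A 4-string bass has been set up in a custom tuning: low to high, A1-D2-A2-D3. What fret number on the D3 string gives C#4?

C#4 is 11 semitones above the open D3 (D–D#–E–F–…–B–C–C#), so it sits at fret 11.

11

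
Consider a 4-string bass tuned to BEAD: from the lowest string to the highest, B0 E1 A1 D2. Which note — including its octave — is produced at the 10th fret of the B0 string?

A1

The open B0 string plus 10 semitones: B–C–C#–D–…–G–G#–A.
The walk passes from B into C once, so the octave number goes from 0 to 1.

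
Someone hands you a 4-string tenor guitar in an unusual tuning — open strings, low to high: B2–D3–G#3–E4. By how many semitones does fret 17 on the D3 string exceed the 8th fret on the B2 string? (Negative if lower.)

12 semitones

D3 at fret 17 → G4 (MIDI 67); B2 at fret 8 → G3 (MIDI 55).
67 − 55 = 12, so the two pitches are 12 semitones apart.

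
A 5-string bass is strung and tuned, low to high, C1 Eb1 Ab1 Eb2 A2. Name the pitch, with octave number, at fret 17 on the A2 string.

D4

A2 is MIDI 45. Adding 17 gives 62, which is D4.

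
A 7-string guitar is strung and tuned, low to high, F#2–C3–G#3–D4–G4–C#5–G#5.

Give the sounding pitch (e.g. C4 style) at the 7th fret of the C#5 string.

Each fret is one semitone, so C#5 + 7 = G#5.
(Equivalently spelled Ab5.)

G#5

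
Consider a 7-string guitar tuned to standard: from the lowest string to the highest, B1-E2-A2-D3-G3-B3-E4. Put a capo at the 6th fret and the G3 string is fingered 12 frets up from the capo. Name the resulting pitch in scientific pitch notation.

C#5

The capo raises the open G3 by 6 semitones to C#4; fretting 12 more gives G3 + 6 + 12 = G3 + 18 semitones = C#5.
(Also written Db.)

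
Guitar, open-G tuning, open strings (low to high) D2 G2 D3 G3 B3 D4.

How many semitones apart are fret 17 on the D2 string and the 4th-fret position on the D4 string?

11 semitones

D2 at fret 17 → G3 (MIDI 55); D4 at fret 4 → F#4 (MIDI 66).
55 − 66 = -11, so the two pitches are 11 semitones apart, with F#4 the higher.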